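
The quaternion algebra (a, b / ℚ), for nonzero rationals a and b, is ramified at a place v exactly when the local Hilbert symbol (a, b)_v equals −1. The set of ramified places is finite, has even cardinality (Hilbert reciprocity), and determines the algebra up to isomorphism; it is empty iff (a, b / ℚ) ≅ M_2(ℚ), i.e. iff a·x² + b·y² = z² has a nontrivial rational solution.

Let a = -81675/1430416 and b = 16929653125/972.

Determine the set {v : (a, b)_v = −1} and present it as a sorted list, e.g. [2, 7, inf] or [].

[5, 11]

Mod squares: a ≡ -3, b ≡ 3135. Check v ∈ {∞, 2, 3, 5, 7, 11, 13, 19, 23}.
v=13: a=13^-2·(≡4), b=13^0·(≡6) mod 13; (4|13)=+1, (6|13)=-1; (−1)^{-2·0·6}·(+1)^0·(-1)^-2 = +1.
v=∞: -3 < 0 and 3135 > 0  ⇒  (a,b)_∞ = +1.
v=7: a=7^0·(≡1), b=7^2·(≡5) mod 7; (1|7)=+1, (5|7)=-1; (−1)^{0·2·3}·(+1)^2·(-1)^0 = +1.
v=19: a=19^0·(≡6), b=19^1·(≡13) mod 19; (6|19)=+1, (13|19)=-1; (−1)^{0·1·9}·(+1)^1·(-1)^0 = +1.
v=3: a=3^3·(≡2), b=3^-5·(≡1) mod 3; (2|3)=-1, (1|3)=+1; (−1)^{3·-5·1}·(-1)^-5·(+1)^3 = +1.
v=2: v_2(a)=-4, v_2(b)=-2; units ≡ 5, 7 (mod 8); ε·ε+αω+βω = 0·1+-4·0+-2·1 ≡ 0  ⇒  (a,b)_2 = +1.
v=23: a=23^-2·(≡14), b=23^2·(≡20) mod 23; (14|23)=-1, (20|23)=-1; (−1)^{-2·2·11}·(-1)^2·(-1)^-2 = +1.
v=5: a=5^2·(≡3), b=5^5·(≡2) mod 5; (3|5)=-1, (2|5)=-1; (−1)^{2·5·2}·(-1)^5·(-1)^2 = -1.
v=11: a=11^2·(≡2), b=11^1·(≡10) mod 11; (2|11)=-1, (10|11)=-1; (−1)^{2·1·5}·(-1)^1·(-1)^2 = -1.
|Ram(-3, 3135)| = 2, even; anisotropic at {5, 11}.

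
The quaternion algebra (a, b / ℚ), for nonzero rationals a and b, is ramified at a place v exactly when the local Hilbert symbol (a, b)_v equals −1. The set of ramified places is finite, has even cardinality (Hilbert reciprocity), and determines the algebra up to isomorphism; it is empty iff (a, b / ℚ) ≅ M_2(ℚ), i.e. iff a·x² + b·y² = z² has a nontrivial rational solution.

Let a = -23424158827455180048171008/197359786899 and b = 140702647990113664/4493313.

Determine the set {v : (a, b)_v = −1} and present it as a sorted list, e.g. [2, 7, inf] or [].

[2, 3, 13, 23, 37, 43]

(a, b) ≡ (-7647937, 16122678) mod (ℚ^×)²; places V = {2, 3, 7, 11, 13, 19, 23, 37, 41, 43, ∞}.
(a,b)_3: α=-6, u≡2; β=-5, v≡2 (mod 3); (2|3)=-1, (2|3)=-1; sign (−1)^0·-1^-5·-1^-6 = -1.
(a,b)_11: α=-5, u≡6; β=-1, v≡9 (mod 11); (6|11)=-1, (9|11)=+1; sign (−1)^1·-1^-1·+1^-5 = +1.
(a,b)_7: α=4, u≡1; β=4, v≡5 (mod 7); (1|7)=+1, (5|7)=-1; sign (−1)^0·+1^4·-1^4 = +1.
(a,b)_41: α=-2, u≡21; β=-2, v≡32 (mod 41); (21|41)=+1, (32|41)=+1; sign (−1)^0·+1^-2·+1^-2 = +1.
(a,b)_37: α=5, u≡13; β=4, v≡5 (mod 37); (13|37)=-1, (5|37)=-1; sign (−1)^0·-1^4·-1^5 = -1.
(a,b)_13: α=4, u≡7; β=1, v≡11 (mod 13); (7|13)=-1, (11|13)=-1; sign (−1)^0·-1^1·-1^4 = -1.
(a,b)_∞: sgn(-7647937)=−, sgn(16122678)=+, so +1.
(a,b)_23: α=1, u≡17; β=1, v≡17 (mod 23); (17|23)=-1, (17|23)=-1; sign (−1)^1·-1^1·-1^1 = -1.
(a,b)_19: α=1, u≡7; β=1, v≡13 (mod 19); (7|19)=+1, (13|19)=-1; sign (−1)^1·+1^1·-1^1 = +1.
(a,b)_43: α=1, u≡28; β=1, v≡29 (mod 43); (28|43)=-1, (29|43)=-1; sign (−1)^1·-1^1·-1^1 = -1.
(a,b)_2: α=18, β=7; u≡7, v≡3 (mod 8); ε(u)ε(v)=1·1, αω(v)=18·1, βω(u)=7·0; sum ≡ 1  ⇒  -1.
(-7647937, 16122678 / ℚ) ramifies at {2, 3, 13, 23, 37, 43}: a division algebra.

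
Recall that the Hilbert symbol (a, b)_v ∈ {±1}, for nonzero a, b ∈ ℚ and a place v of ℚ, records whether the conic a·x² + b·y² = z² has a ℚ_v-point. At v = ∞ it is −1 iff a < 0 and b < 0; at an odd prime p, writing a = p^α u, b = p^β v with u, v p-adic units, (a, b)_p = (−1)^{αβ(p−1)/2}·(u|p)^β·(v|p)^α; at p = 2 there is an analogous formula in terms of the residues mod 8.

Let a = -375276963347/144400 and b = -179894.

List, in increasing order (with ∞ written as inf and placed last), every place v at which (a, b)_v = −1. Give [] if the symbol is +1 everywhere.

[2, 11, 17, 37, 41, inf]

Mod squares: a ≡ -3687827, b ≡ -179894. Check v ∈ {∞, 2, 5, 11, 13, 17, 19, 29, 37, 41}.
v=17: a=17^1·(≡14), b=17^1·(≡9) mod 17; (14|17)=-1, (9|17)=+1; (−1)^{1·1·8}·(-1)^1·(+1)^1 = -1.
v=11: a=11^3·(≡9), b=11^1·(≡3) mod 11; (9|11)=+1, (3|11)=+1; (−1)^{3·1·5}·(+1)^1·(+1)^3 = -1.
v=∞: -3687827 < 0 and -179894 < 0  ⇒  (a,b)_∞ = -1.
v=5: a=5^-2·(≡3), b=5^0·(≡1) mod 5; (3|5)=-1, (1|5)=+1; (−1)^{-2·0·2}·(-1)^0·(+1)^-2 = +1.
v=41: a=41^1·(≡24), b=41^0·(≡14) mod 41; (24|41)=-1, (14|41)=-1; (−1)^{1·0·20}·(-1)^0·(-1)^1 = -1.
v=37: a=37^1·(≡30), b=37^1·(≡22) mod 37; (30|37)=+1, (22|37)=-1; (−1)^{1·1·18}·(+1)^1·(-1)^1 = -1.
v=19: a=19^-2·(≡9), b=19^0·(≡17) mod 19; (9|19)=+1, (17|19)=+1; (−1)^{-2·0·9}·(+1)^0·(+1)^-2 = +1.
v=29: a=29^2·(≡25), b=29^0·(≡22) mod 29; (25|29)=+1, (22|29)=+1; (−1)^{2·0·14}·(+1)^0·(+1)^2 = +1.
v=2: v_2(a)=-4, v_2(b)=1; units ≡ 5, 5 (mod 8); ε·ε+αω+βω = 0·0+-4·1+1·1 ≡ 1  ⇒  (a,b)_2 = -1.
v=13: a=13^1·(≡2), b=13^1·(≡7) mod 13; (2|13)=-1, (7|13)=-1; (−1)^{1·1·6}·(-1)^1·(-1)^1 = +1.
(-3687827, -179894 / ℚ) ramifies at {2, 11, 17, 37, 41, ∞}: a division algebra.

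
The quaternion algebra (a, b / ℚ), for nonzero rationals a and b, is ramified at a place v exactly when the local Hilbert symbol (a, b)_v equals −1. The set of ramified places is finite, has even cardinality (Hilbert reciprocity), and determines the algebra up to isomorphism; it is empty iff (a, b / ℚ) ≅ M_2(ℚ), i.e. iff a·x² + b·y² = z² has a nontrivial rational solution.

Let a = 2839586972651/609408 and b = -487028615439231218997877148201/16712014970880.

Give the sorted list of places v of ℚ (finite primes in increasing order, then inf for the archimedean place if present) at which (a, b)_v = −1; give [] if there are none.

[5, 19]

Mod squares: a ≡ 22, b ≡ -1045. Check v ∈ {∞, 2, 3, 5, 11, 13, 17, 19, 23}.
v=19: a=19^2·(≡10), b=19^5·(≡12) mod 19; (10|19)=-1, (12|19)=-1; (−1)^{2·5·9}·(-1)^5·(-1)^2 = -1.
v=23: a=23^-2·(≡20), b=23^-4·(≡4) mod 23; (20|23)=-1, (4|23)=+1; (−1)^{-2·-4·11}·(-1)^-4·(+1)^-2 = +1.
v=13: a=13^2·(≡4), b=13^4·(≡5) mod 13; (4|13)=+1, (5|13)=-1; (−1)^{2·4·6}·(+1)^4·(-1)^2 = +1.
v=∞: 22 > 0 and -1045 < 0  ⇒  (a,b)_∞ = +1.
v=5: a=5^0·(≡2), b=5^-1·(≡4) mod 5; (2|5)=-1, (4|5)=+1; (−1)^{0·-1·2}·(-1)^-1·(+1)^0 = -1.
v=3: a=3^-2·(≡1), b=3^-6·(≡2) mod 3; (1|3)=+1, (2|3)=-1; (−1)^{-2·-6·1}·(+1)^-6·(-1)^-2 = +1.
v=11: a=11^5·(≡8), b=11^11·(≡4) mod 11; (8|11)=-1, (4|11)=+1; (−1)^{5·11·5}·(-1)^11·(+1)^5 = +1.
v=2: v_2(a)=-7, v_2(b)=-14; units ≡ 3, 3 (mod 8); ε·ε+αω+βω = 1·1+-7·1+-14·1 ≡ 0  ⇒  (a,b)_2 = +1.
v=17: a=17^2·(≡5), b=17^6·(≡1) mod 17; (5|17)=-1, (1|17)=+1; (−1)^{2·6·8}·(-1)^6·(+1)^2 = +1.
(22, -1045 / ℚ) ramifies at {5, 19}: a division algebra.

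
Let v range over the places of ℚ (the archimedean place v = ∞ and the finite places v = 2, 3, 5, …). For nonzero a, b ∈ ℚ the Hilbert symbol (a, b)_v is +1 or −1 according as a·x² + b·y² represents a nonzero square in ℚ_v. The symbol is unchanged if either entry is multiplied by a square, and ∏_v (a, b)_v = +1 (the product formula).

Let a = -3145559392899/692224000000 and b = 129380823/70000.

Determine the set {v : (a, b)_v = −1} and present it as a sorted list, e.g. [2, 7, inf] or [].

[]

(a, b) ≡ (-54131, 4921) mod (ℚ^×)²; places V = {2, 3, 5, 7, 11, 13, 19, 37, ∞}.
(a,b)_3: α=4, u≡1; β=2, v≡1 (mod 3); (1|3)=+1, (1|3)=+1; sign (−1)^0·+1^2·+1^4 = +1.
(a,b)_11: α=5, u≡6; β=2, v≡9 (mod 11); (6|11)=-1, (9|11)=+1; sign (−1)^0·-1^2·+1^5 = +1.
(a,b)_7: α=3, u≡4; β=-1, v≡3 (mod 7); (4|7)=+1, (3|7)=-1; sign (−1)^1·+1^-1·-1^3 = +1.
(a,b)_∞: sgn(-54131)=−, sgn(4921)=+, so +1.
(a,b)_13: α=-2, u≡12; β=2, v≡11 (mod 13); (12|13)=+1, (11|13)=-1; sign (−1)^0·+1^2·-1^-2 = +1.
(a,b)_5: α=-6, u≡1; β=-4, v≡4 (mod 5); (1|5)=+1, (4|5)=+1; sign (−1)^0·+1^-4·+1^-6 = +1.
(a,b)_2: α=-18, β=-4; u≡5, v≡1 (mod 8); ε(u)ε(v)=0·0, αω(v)=-18·0, βω(u)=-4·1; sum ≡ 0  ⇒  +1.
(a,b)_37: α=1, u≡31; β=1, v≡32 (mod 37); (31|37)=-1, (32|37)=-1; sign (−1)^0·-1^1·-1^1 = +1.
(a,b)_19: α=1, u≡7; β=1, v≡3 (mod 19); (7|19)=+1, (3|19)=-1; sign (−1)^1·+1^1·-1^1 = +1.
Every local symbol is +1, so the conic -54131·x² + 4921·y² = z² has ℚ_v-points for all v and hence a ℚ-point; (a, b / ℚ) ≅ M_2(ℚ).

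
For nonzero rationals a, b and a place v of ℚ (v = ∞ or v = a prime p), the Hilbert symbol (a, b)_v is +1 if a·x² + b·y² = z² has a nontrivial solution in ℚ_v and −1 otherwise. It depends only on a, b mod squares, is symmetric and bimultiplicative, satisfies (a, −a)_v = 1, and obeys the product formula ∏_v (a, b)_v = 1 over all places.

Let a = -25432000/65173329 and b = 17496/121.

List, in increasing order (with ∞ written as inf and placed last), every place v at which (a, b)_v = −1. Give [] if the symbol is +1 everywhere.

Mod squares: a ≡ -55, b ≡ 6. Check v ∈ {∞, 2, 3, 5, 11, 13, 17, 23}.
v=23: a=23^-2·(≡21), b=23^0·(≡18) mod 23; (21|23)=-1, (18|23)=+1; (−1)^{-2·0·11}·(-1)^0·(+1)^-2 = +1.
v=17: a=17^2·(≡15), b=17^0·(≡10) mod 17; (15|17)=+1, (10|17)=-1; (−1)^{2·0·8}·(+1)^0·(-1)^2 = +1.
v=∞: -55 < 0 and 6 > 0  ⇒  (a,b)_∞ = +1.
v=3: a=3^-6·(≡2), b=3^7·(≡2) mod 3; (2|3)=-1, (2|3)=-1; (−1)^{-6·7·1}·(-1)^7·(-1)^-6 = -1.
v=13: a=13^-2·(≡12), b=13^0·(≡6) mod 13; (12|13)=+1, (6|13)=-1; (−1)^{-2·0·6}·(+1)^0·(-1)^-2 = +1.
v=5: a=5^3·(≡1), b=5^0·(≡1) mod 5; (1|5)=+1, (1|5)=+1; (−1)^{3·0·2}·(+1)^0·(+1)^3 = +1.
v=11: a=11^1·(≡2), b=11^-2·(≡6) mod 11; (2|11)=-1, (6|11)=-1; (−1)^{1·-2·5}·(-1)^-2·(-1)^1 = -1.
v=2: v_2(a)=6, v_2(b)=3; units ≡ 1, 3 (mod 8); ε·ε+αω+βω = 0·1+6·1+3·0 ≡ 0  ⇒  (a,b)_2 = +1.
(-55, 6 / ℚ) ramifies at {3, 11}: a division algebra.

[3, 11]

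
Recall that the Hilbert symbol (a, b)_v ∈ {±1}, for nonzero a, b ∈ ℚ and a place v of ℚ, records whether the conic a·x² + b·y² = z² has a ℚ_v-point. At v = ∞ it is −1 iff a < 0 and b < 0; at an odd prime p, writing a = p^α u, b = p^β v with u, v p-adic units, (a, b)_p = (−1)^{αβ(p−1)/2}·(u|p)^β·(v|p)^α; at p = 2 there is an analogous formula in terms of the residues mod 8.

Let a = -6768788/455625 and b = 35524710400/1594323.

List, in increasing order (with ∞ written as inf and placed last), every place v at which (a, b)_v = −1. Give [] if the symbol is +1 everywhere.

(a, b) ≡ (-10013, 3) mod (ℚ^×)²; places V = {2, 3, 5, 13, 17, 19, 31, ∞}.
(a,b)_13: α=2, u≡1; β=0, v≡12 (mod 13); (1|13)=+1, (12|13)=+1; sign (−1)^0·+1^0·+1^2 = +1.
(a,b)_2: α=2, β=12; u≡3, v≡3 (mod 8); ε(u)ε(v)=1·1, αω(v)=2·1, βω(u)=12·1; sum ≡ 1  ⇒  -1.
(a,b)_∞: sgn(-10013)=−, sgn(3)=+, so +1.
(a,b)_3: α=-6, u≡1; β=-13, v≡1 (mod 3); (1|3)=+1, (1|3)=+1; sign (−1)^0·+1^-13·+1^-6 = +1.
(a,b)_31: α=1, u≡25; β=2, v≡11 (mod 31); (25|31)=+1, (11|31)=-1; sign (−1)^0·+1^2·-1^1 = -1.
(a,b)_19: α=1, u≡11; β=2, v≡3 (mod 19); (11|19)=+1, (3|19)=-1; sign (−1)^0·+1^2·-1^1 = -1.
(a,b)_5: α=-4, u≡3; β=2, v≡2 (mod 5); (3|5)=-1, (2|5)=-1; sign (−1)^0·-1^2·-1^-4 = +1.
(a,b)_17: α=1, u≡14; β=0, v≡10 (mod 17); (14|17)=-1, (10|17)=-1; sign (−1)^0·-1^0·-1^1 = -1.
(-10013, 3 / ℚ) ramifies at {2, 17, 19, 31}: a division algebra.

[2, 17, 19, 31]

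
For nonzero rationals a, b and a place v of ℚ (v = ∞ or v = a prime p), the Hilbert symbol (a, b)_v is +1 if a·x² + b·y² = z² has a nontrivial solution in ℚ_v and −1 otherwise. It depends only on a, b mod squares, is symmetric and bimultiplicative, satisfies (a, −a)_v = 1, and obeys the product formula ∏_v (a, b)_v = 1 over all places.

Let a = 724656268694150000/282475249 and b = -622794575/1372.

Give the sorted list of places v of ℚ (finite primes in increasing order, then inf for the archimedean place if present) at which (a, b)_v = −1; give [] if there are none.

Mod squares: a ≡ 3335, b ≡ -1031849. Check v ∈ {∞, 2, 5, 7, 13, 17, 23, 29}.
v=29: a=29^3·(≡23), b=29^1·(≡8) mod 29; (23|29)=+1, (8|29)=-1; (−1)^{3·1·14}·(+1)^1·(-1)^3 = -1.
v=∞: 3335 > 0 and -1031849 < 0  ⇒  (a,b)_∞ = +1.
v=2: v_2(a)=4, v_2(b)=-2; units ≡ 7, 7 (mod 8); ε·ε+αω+βω = 1·1+4·0+-2·0 ≡ 1  ⇒  (a,b)_2 = -1.
v=7: a=7^-10·(≡5), b=7^-3·(≡6) mod 7; (5|7)=-1, (6|7)=-1; (−1)^{-10·-3·3}·(-1)^-3·(-1)^-10 = -1.
v=17: a=17^2·(≡6), b=17^1·(≡12) mod 17; (6|17)=-1, (12|17)=-1; (−1)^{2·1·8}·(-1)^1·(-1)^2 = -1.
v=23: a=23^3·(≡17), b=23^1·(≡7) mod 23; (17|23)=-1, (7|23)=-1; (−1)^{3·1·11}·(-1)^1·(-1)^3 = -1.
v=13: a=13^2·(≡5), b=13^3·(≡6) mod 13; (5|13)=-1, (6|13)=-1; (−1)^{2·3·6}·(-1)^3·(-1)^2 = -1.
v=5: a=5^5·(≡2), b=5^2·(≡1) mod 5; (2|5)=-1, (1|5)=+1; (−1)^{5·2·2}·(-1)^2·(+1)^5 = +1.
(3335, -1031849 / ℚ) ramifies at {2, 7, 13, 17, 23, 29}: a division algebra.

[2, 7, 13, 17, 23, 29]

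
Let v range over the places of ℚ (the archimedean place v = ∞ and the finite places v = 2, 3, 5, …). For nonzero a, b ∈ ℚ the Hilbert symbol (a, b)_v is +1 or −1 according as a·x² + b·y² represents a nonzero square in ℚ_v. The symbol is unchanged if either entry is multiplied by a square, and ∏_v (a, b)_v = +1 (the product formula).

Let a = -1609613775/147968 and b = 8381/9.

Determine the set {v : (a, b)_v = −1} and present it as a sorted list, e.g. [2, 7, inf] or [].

[2, 11, 31, 37]

Mod squares: a ≡ -176638, b ≡ 29. Check v ∈ {∞, 2, 3, 5, 7, 11, 17, 29, 31, 37}.
v=3: a=3^6·(≡2), b=3^-2·(≡2) mod 3; (2|3)=-1, (2|3)=-1; (−1)^{6·-2·1}·(-1)^-2·(-1)^6 = +1.
v=∞: -176638 < 0 and 29 > 0  ⇒  (a,b)_∞ = +1.
v=29: a=29^0·(≡5), b=29^1·(≡16) mod 29; (5|29)=+1, (16|29)=+1; (−1)^{0·1·14}·(+1)^1·(+1)^0 = +1.
v=2: v_2(a)=-9, v_2(b)=0; units ≡ 1, 5 (mod 8); ε·ε+αω+βω = 0·0+-9·1+0·0 ≡ 1  ⇒  (a,b)_2 = -1.
v=5: a=5^2·(≡3), b=5^0·(≡4) mod 5; (3|5)=-1, (4|5)=+1; (−1)^{2·0·2}·(-1)^0·(+1)^2 = +1.
v=31: a=31^1·(≡23), b=31^0·(≡15) mod 31; (23|31)=-1, (15|31)=-1; (−1)^{1·0·15}·(-1)^0·(-1)^1 = -1.
v=17: a=17^-2·(≡15), b=17^2·(≡7) mod 17; (15|17)=+1, (7|17)=-1; (−1)^{-2·2·8}·(+1)^2·(-1)^-2 = +1.
v=11: a=11^1·(≡6), b=11^0·(≡6) mod 11; (6|11)=-1, (6|11)=-1; (−1)^{1·0·5}·(-1)^0·(-1)^1 = -1.
v=37: a=37^1·(≡9), b=37^0·(≡35) mod 37; (9|37)=+1, (35|37)=-1; (−1)^{1·0·18}·(+1)^0·(-1)^1 = -1.
v=7: a=7^1·(≡1), b=7^0·(≡1) mod 7; (1|7)=+1, (1|7)=+1; (−1)^{1·0·3}·(+1)^0·(+1)^1 = +1.
|Ram(-176638, 29)| = 4, even; anisotropic at {2, 11, 31, 37}.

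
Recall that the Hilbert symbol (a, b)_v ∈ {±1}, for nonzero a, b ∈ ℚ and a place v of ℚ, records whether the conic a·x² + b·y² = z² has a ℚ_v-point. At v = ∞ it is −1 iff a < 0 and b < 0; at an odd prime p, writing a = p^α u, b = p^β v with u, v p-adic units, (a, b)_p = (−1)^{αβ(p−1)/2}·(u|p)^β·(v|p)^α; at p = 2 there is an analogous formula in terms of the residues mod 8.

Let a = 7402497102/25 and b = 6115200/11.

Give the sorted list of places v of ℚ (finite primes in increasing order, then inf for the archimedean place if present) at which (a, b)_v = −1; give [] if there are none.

(a, b) ≡ (238, 858) mod (ℚ^×)²; places V = {2, 3, 5, 7, 11, 13, 17, ∞}.
(a,b)_3: α=2, u≡1; β=1, v≡1 (mod 3); (1|3)=+1, (1|3)=+1; sign (−1)^0·+1^1·+1^2 = +1.
(a,b)_∞: sgn(238)=+, sgn(858)=+, so +1.
(a,b)_2: α=1, β=7; u≡7, v≡5 (mod 8); ε(u)ε(v)=1·0, αω(v)=1·1, βω(u)=7·0; sum ≡ 1  ⇒  -1.
(a,b)_13: α=4, u≡12; β=1, v≡9 (mod 13); (12|13)=+1, (9|13)=+1; sign (−1)^0·+1^1·+1^4 = +1.
(a,b)_7: α=1, u≡6; β=2, v≡1 (mod 7); (6|7)=-1, (1|7)=+1; sign (−1)^0·-1^2·+1^1 = +1.
(a,b)_11: α=2, u≡6; β=-1, v≡3 (mod 11); (6|11)=-1, (3|11)=+1; sign (−1)^0·-1^-1·+1^2 = -1.
(a,b)_17: α=1, u≡6; β=0, v≡1 (mod 17); (6|17)=-1, (1|17)=+1; sign (−1)^0·-1^0·+1^1 = +1.
(a,b)_5: α=-2, u≡2; β=2, v≡3 (mod 5); (2|5)=-1, (3|5)=-1; sign (−1)^0·-1^2·-1^-2 = +1.
|Ram(238, 858)| = 2, even; anisotropic at {2, 11}.

[2, 11]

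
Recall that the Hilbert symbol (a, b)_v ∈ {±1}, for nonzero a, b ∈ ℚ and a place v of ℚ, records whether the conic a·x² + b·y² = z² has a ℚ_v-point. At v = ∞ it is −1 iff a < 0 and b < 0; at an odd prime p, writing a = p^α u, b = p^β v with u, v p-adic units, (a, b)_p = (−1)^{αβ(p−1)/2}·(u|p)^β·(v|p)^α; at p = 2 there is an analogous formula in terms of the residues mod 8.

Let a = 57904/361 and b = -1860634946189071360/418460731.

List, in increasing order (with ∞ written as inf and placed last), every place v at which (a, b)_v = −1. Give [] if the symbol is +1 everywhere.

[11, 41]

Mod squares: a ≡ 3619, b ≡ -21784735. Check v ∈ {∞, 2, 5, 7, 11, 13, 17, 19, 41, 47}.
v=∞: 3619 > 0 and -21784735 < 0  ⇒  (a,b)_∞ = +1.
v=17: a=17^0·(≡9), b=17^1·(≡6) mod 17; (9|17)=+1, (6|17)=-1; (−1)^{0·1·8}·(+1)^1·(-1)^0 = +1.
v=19: a=19^-2·(≡11), b=19^-5·(≡11) mod 19; (11|19)=+1, (11|19)=+1; (−1)^{-2·-5·9}·(+1)^-5·(+1)^-2 = +1.
v=41: a=41^0·(≡19), b=41^1·(≡1) mod 41; (19|41)=-1, (1|41)=+1; (−1)^{0·1·20}·(-1)^1·(+1)^0 = -1.
v=13: a=13^0·(≡8), b=13^-2·(≡2) mod 13; (8|13)=-1, (2|13)=-1; (−1)^{0·-2·6}·(-1)^-2·(-1)^0 = +1.
v=2: v_2(a)=4, v_2(b)=10; units ≡ 3, 1 (mod 8); ε·ε+αω+βω = 1·0+4·0+10·1 ≡ 0  ⇒  (a,b)_2 = +1.
v=7: a=7^1·(≡3), b=7^3·(≡2) mod 7; (3|7)=-1, (2|7)=+1; (−1)^{1·3·3}·(-1)^3·(+1)^1 = +1.
v=5: a=5^0·(≡4), b=5^1·(≡3) mod 5; (4|5)=+1, (3|5)=-1; (−1)^{0·1·2}·(+1)^1·(-1)^0 = +1.
v=11: a=11^1·(≡8), b=11^4·(≡6) mod 11; (8|11)=-1, (6|11)=-1; (−1)^{1·4·5}·(-1)^4·(-1)^1 = -1.
v=47: a=47^1·(≡15), b=47^3·(≡3) mod 47; (15|47)=-1, (3|47)=+1; (−1)^{1·3·23}·(-1)^3·(+1)^1 = +1.
|Ram(3619, -21784735)| = 2, even; anisotropic at {11, 41}.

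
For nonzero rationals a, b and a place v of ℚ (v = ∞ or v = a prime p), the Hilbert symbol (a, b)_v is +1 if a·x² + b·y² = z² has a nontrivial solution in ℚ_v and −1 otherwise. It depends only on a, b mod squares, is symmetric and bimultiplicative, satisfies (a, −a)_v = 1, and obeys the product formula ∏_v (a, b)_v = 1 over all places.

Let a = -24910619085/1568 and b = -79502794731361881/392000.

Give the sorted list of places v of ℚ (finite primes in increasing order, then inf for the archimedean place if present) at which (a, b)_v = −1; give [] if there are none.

[19, inf]

(a, b) ≡ (-126730, -1045) mod (ℚ^×)²; places V = {2, 3, 5, 7, 11, 19, 23, 29, ∞}.
(a,b)_7: α=-2, u≡3; β=-2, v≡5 (mod 7); (3|7)=-1, (5|7)=-1; sign (−1)^0·-1^-2·-1^-2 = +1.
(a,b)_29: α=1, u≡4; β=2, v≡7 (mod 29); (4|29)=+1, (7|29)=+1; sign (−1)^0·+1^2·+1^1 = +1.
(a,b)_2: α=-5, β=-6; u≡3, v≡3 (mod 8); ε(u)ε(v)=1·1, αω(v)=-5·1, βω(u)=-6·1; sum ≡ 0  ⇒  +1.
(a,b)_∞: sgn(-126730)=−, sgn(-1045)=−, so -1.
(a,b)_3: α=2, u≡2; β=8, v≡2 (mod 3); (2|3)=-1, (2|3)=-1; sign (−1)^0·-1^8·-1^2 = +1.
(a,b)_11: α=2, u≡4; β=1, v≡9 (mod 11); (4|11)=+1, (9|11)=+1; sign (−1)^0·+1^1·+1^2 = +1.
(a,b)_19: α=3, u≡13; β=5, v≡14 (mod 19); (13|19)=-1, (14|19)=-1; sign (−1)^1·-1^5·-1^3 = -1.
(a,b)_5: α=1, u≡1; β=-3, v≡4 (mod 5); (1|5)=+1, (4|5)=+1; sign (−1)^0·+1^-3·+1^1 = +1.
(a,b)_23: α=1, u≡22; β=2, v≡16 (mod 23); (22|23)=-1, (16|23)=+1; sign (−1)^0·-1^2·+1^1 = +1.
Ram(-126730, -1045) = {19, ∞}; no ℚ_19-point on the conic.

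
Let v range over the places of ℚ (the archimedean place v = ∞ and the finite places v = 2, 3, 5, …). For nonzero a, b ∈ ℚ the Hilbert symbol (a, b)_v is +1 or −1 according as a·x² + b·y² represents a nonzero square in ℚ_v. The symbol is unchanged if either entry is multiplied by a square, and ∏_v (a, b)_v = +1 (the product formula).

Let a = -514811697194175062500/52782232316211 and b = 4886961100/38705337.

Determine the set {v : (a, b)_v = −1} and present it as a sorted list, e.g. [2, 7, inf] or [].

[3, 29]

Mod squares: a ≡ -19, b ≡ 113883. Check v ∈ {∞, 2, 3, 5, 7, 11, 13, 17, 19, 29}.
v=17: a=17^6·(≡13), b=17^3·(≡9) mod 17; (13|17)=+1, (9|17)=+1; (−1)^{6·3·8}·(+1)^3·(+1)^6 = +1.
v=7: a=7^4·(≡4), b=7^3·(≡2) mod 7; (4|7)=+1, (2|7)=+1; (−1)^{4·3·3}·(+1)^3·(+1)^4 = +1.
v=13: a=13^2·(≡8), b=13^0·(≡1) mod 13; (8|13)=-1, (1|13)=+1; (−1)^{2·0·6}·(-1)^0·(+1)^2 = +1.
v=5: a=5^6·(≡1), b=5^2·(≡2) mod 5; (1|5)=+1, (2|5)=-1; (−1)^{6·2·2}·(+1)^2·(-1)^6 = +1.
v=∞: -19 < 0 and 113883 > 0  ⇒  (a,b)_∞ = +1.
v=3: a=3^-10·(≡2), b=3^-3·(≡2) mod 3; (2|3)=-1, (2|3)=-1; (−1)^{-10·-3·1}·(-1)^-3·(-1)^-10 = -1.
v=19: a=19^-7·(≡12), b=19^-4·(≡11) mod 19; (12|19)=-1, (11|19)=+1; (−1)^{-7·-4·9}·(-1)^-4·(+1)^-7 = +1.
v=2: v_2(a)=2, v_2(b)=2; units ≡ 5, 3 (mod 8); ε·ε+αω+βω = 0·1+2·1+2·1 ≡ 0  ⇒  (a,b)_2 = +1.
v=29: a=29^2·(≡17), b=29^1·(≡14) mod 29; (17|29)=-1, (14|29)=-1; (−1)^{2·1·14}·(-1)^1·(-1)^2 = -1.
v=11: a=11^0·(≡3), b=11^-1·(≡6) mod 11; (3|11)=+1, (6|11)=-1; (−1)^{0·-1·5}·(+1)^-1·(-1)^0 = +1.
(-19, 113883 / ℚ) ramifies at {3, 29}: a division algebra.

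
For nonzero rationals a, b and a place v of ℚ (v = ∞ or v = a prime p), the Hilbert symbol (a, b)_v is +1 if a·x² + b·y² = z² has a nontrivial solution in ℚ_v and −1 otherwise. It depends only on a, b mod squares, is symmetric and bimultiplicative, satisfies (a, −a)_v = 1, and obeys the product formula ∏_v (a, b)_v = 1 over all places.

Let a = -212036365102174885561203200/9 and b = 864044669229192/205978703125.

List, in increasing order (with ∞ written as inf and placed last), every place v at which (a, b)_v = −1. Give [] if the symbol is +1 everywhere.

Mod squares: a ≡ -1435082, b ≡ 497354. Check v ∈ {∞, 2, 3, 5, 11, 13, 19, 23, 37, 41, 43, 47, 53}.
v=23: a=23^0·(≡16), b=23^2·(≡13) mod 23; (16|23)=+1, (13|23)=+1; (−1)^{0·2·11}·(+1)^2·(+1)^0 = +1.
v=19: a=19^0·(≡7), b=19^-2·(≡8) mod 19; (7|19)=+1, (8|19)=-1; (−1)^{0·-2·9}·(+1)^-2·(-1)^0 = +1.
v=47: a=47^4·(≡32), b=47^1·(≡7) mod 47; (32|47)=+1, (7|47)=+1; (−1)^{4·1·23}·(+1)^1·(+1)^4 = +1.
v=41: a=41^1·(≡29), b=41^0·(≡24) mod 41; (29|41)=-1, (24|41)=-1; (−1)^{1·0·20}·(-1)^0·(-1)^1 = -1.
v=∞: -1435082 < 0 and 497354 > 0  ⇒  (a,b)_∞ = +1.
v=3: a=3^-2·(≡1), b=3^6·(≡2) mod 3; (1|3)=+1, (2|3)=-1; (−1)^{-2·6·1}·(+1)^6·(-1)^-2 = +1.
v=2: v_2(a)=9, v_2(b)=3; units ≡ 3, 5 (mod 8); ε·ε+αω+βω = 1·0+9·1+3·1 ≡ 0  ⇒  (a,b)_2 = +1.
v=43: a=43^1·(≡26), b=43^0·(≡41) mod 43; (26|43)=-1, (41|43)=+1; (−1)^{1·0·21}·(-1)^0·(+1)^1 = +1.
v=11: a=11^3·(≡9), b=11^5·(≡3) mod 11; (9|11)=+1, (3|11)=+1; (−1)^{3·5·5}·(+1)^5·(+1)^3 = -1.
v=13: a=13^4·(≡10), b=13^-1·(≡3) mod 13; (10|13)=+1, (3|13)=+1; (−1)^{4·-1·6}·(+1)^-1·(+1)^4 = +1.
v=53: a=53^0·(≡43), b=53^-2·(≡34) mod 53; (43|53)=+1, (34|53)=-1; (−1)^{0·-2·26}·(+1)^-2·(-1)^0 = +1.
v=5: a=5^2·(≡3), b=5^-6·(≡1) mod 5; (3|5)=-1, (1|5)=+1; (−1)^{2·-6·2}·(-1)^-6·(+1)^2 = +1.
v=37: a=37^3·(≡12), b=37^1·(≡12) mod 37; (12|37)=+1, (12|37)=+1; (−1)^{3·1·18}·(+1)^1·(+1)^3 = +1.
|Ram(-1435082, 497354)| = 2, even; anisotropic at {11, 41}.

[11, 41]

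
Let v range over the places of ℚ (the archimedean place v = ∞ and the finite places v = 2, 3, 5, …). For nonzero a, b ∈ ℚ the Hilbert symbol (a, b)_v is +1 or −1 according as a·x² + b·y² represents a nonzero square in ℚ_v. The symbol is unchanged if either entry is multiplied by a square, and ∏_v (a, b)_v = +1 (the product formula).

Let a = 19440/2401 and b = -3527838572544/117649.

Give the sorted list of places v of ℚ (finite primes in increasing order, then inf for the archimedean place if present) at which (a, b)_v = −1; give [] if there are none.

[2, 13]

Mod squares: a ≡ 15, b ≡ -14586. Check v ∈ {∞, 2, 3, 5, 7, 11, 13, 17}.
v=5: a=5^1·(≡3), b=5^0·(≡4) mod 5; (3|5)=-1, (4|5)=+1; (−1)^{1·0·2}·(-1)^0·(+1)^1 = +1.
v=2: v_2(a)=4, v_2(b)=13; units ≡ 7, 3 (mod 8); ε·ε+αω+βω = 1·1+4·1+13·0 ≡ 1  ⇒  (a,b)_2 = -1.
v=11: a=11^0·(≡1), b=11^1·(≡5) mod 11; (1|11)=+1, (5|11)=+1; (−1)^{0·1·5}·(+1)^1·(+1)^0 = +1.
v=17: a=17^0·(≡15), b=17^1·(≡9) mod 17; (15|17)=+1, (9|17)=+1; (−1)^{0·1·8}·(+1)^1·(+1)^0 = +1.
v=13: a=13^0·(≡2), b=13^1·(≡12) mod 13; (2|13)=-1, (12|13)=+1; (−1)^{0·1·6}·(-1)^1·(+1)^0 = -1.
v=7: a=7^-4·(≡1), b=7^-6·(≡1) mod 7; (1|7)=+1, (1|7)=+1; (−1)^{-4·-6·3}·(+1)^-6·(+1)^-4 = +1.
v=∞: 15 > 0 and -14586 < 0  ⇒  (a,b)_∞ = +1.
v=3: a=3^5·(≡2), b=3^11·(≡1) mod 3; (2|3)=-1, (1|3)=+1; (−1)^{5·11·1}·(-1)^11·(+1)^5 = +1.
Ram(15, -14586) = {2, 13}; no ℚ_2-point on the conic.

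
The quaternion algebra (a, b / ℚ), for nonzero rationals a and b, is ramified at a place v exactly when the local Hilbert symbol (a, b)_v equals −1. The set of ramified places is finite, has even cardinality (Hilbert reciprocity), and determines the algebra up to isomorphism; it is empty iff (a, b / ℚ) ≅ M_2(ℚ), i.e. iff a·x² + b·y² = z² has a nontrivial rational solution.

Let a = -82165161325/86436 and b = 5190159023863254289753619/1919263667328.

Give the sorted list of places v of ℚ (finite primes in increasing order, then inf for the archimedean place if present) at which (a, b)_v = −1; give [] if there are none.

[11, 19, 31, 41]

Mod squares: a ≡ -9104173, b ≡ 22. Check v ∈ {∞, 2, 3, 5, 7, 11, 13, 17, 19, 29, 31, 41}.
v=19: a=19^3·(≡8), b=19^8·(≡10) mod 19; (8|19)=-1, (10|19)=-1; (−1)^{3·8·9}·(-1)^8·(-1)^3 = -1.
v=5: a=5^2·(≡2), b=5^0·(≡3) mod 5; (2|5)=-1, (3|5)=-1; (−1)^{2·0·2}·(-1)^0·(-1)^2 = +1.
v=41: a=41^1·(≡7), b=41^2·(≡30) mod 41; (7|41)=-1, (30|41)=-1; (−1)^{1·2·20}·(-1)^2·(-1)^1 = -1.
v=11: a=11^0·(≡8), b=11^3·(≡2) mod 11; (8|11)=-1, (2|11)=-1; (−1)^{0·3·5}·(-1)^3·(-1)^0 = -1.
v=2: v_2(a)=-2, v_2(b)=-7; units ≡ 3, 3 (mod 8); ε·ε+αω+βω = 1·1+-2·1+-7·1 ≡ 0  ⇒  (a,b)_2 = +1.
v=31: a=31^1·(≡21), b=31^2·(≡3) mod 31; (21|31)=-1, (3|31)=-1; (−1)^{1·2·15}·(-1)^2·(-1)^1 = -1.
v=∞: -9104173 < 0 and 22 > 0  ⇒  (a,b)_∞ = +1.
v=3: a=3^-2·(≡2), b=3^-2·(≡1) mod 3; (2|3)=-1, (1|3)=+1; (−1)^{-2·-2·1}·(-1)^-2·(+1)^-2 = +1.
v=7: a=7^-4·(≡5), b=7^-8·(≡1) mod 7; (5|7)=-1, (1|7)=+1; (−1)^{-4·-8·3}·(-1)^-8·(+1)^-4 = +1.
v=29: a=29^1·(≡10), b=29^2·(≡25) mod 29; (10|29)=-1, (25|29)=+1; (−1)^{1·2·14}·(-1)^2·(+1)^1 = +1.
v=17: a=17^0·(≡11), b=17^-2·(≡10) mod 17; (11|17)=-1, (10|17)=-1; (−1)^{0·-2·8}·(-1)^-2·(-1)^0 = +1.
v=13: a=13^1·(≡7), b=13^2·(≡12) mod 13; (7|13)=-1, (12|13)=+1; (−1)^{1·2·6}·(-1)^2·(+1)^1 = +1.
Ram(-9104173, 22) = {11, 19, 31, 41}; no ℚ_11-point on the conic.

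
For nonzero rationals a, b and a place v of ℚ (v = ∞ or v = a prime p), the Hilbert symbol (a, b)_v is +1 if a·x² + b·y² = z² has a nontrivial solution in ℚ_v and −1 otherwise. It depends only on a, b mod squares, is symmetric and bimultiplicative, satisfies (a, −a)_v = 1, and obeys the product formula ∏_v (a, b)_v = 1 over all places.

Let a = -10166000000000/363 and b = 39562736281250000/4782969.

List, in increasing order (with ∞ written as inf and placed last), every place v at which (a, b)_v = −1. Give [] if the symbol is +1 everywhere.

(a, b) ≡ (-76245, 5) mod (ℚ^×)²; places V = {2, 3, 5, 7, 11, 13, 17, 23, ∞}.
(a,b)_13: α=1, u≡11; β=2, v≡8 (mod 13); (11|13)=-1, (8|13)=-1; sign (−1)^0·-1^2·-1^1 = -1.
(a,b)_3: α=-1, u≡1; β=-14, v≡2 (mod 3); (1|3)=+1, (2|3)=-1; sign (−1)^0·+1^-14·-1^-1 = -1.
(a,b)_7: α=0, u≡5; β=2, v≡6 (mod 7); (5|7)=-1, (6|7)=-1; sign (−1)^0·-1^2·-1^0 = +1.
(a,b)_23: α=1, u≡20; β=2, v≡20 (mod 23); (20|23)=-1, (20|23)=-1; sign (−1)^0·-1^2·-1^1 = -1.
(a,b)_17: α=1, u≡5; β=2, v≡10 (mod 17); (5|17)=-1, (10|17)=-1; sign (−1)^0·-1^2·-1^1 = -1.
(a,b)_2: α=10, β=4; u≡3, v≡5 (mod 8); ε(u)ε(v)=1·0, αω(v)=10·1, βω(u)=4·1; sum ≡ 0  ⇒  +1.
(a,b)_11: α=-2, u≡8; β=0, v≡4 (mod 11); (8|11)=-1, (4|11)=+1; sign (−1)^0·-1^0·+1^-2 = +1.
(a,b)_5: α=9, u≡1; β=9, v≡4 (mod 5); (1|5)=+1, (4|5)=+1; sign (−1)^0·+1^9·+1^9 = +1.
(a,b)_∞: sgn(-76245)=−, sgn(5)=+, so +1.
|Ram(-76245, 5)| = 4, even; anisotropic at {3, 13, 17, 23}.

[3, 13, 17, 23]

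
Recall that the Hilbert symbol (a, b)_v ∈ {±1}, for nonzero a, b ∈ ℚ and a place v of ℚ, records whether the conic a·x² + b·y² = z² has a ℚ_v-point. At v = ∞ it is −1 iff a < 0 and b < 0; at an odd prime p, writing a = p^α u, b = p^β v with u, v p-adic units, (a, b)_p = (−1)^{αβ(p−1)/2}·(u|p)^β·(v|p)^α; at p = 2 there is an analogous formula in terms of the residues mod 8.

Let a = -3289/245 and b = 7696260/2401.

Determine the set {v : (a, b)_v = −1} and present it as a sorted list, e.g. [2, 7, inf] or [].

[5, 11]

(a, b) ≡ (-16445, 1265) mod (ℚ^×)²; places V = {2, 3, 5, 7, 11, 13, 23, ∞}.
(a,b)_11: α=1, u≡3; β=1, v≡9 (mod 11); (3|11)=+1, (9|11)=+1; sign (−1)^1·+1^1·+1^1 = -1.
(a,b)_5: α=-1, u≡4; β=1, v≡2 (mod 5); (4|5)=+1, (2|5)=-1; sign (−1)^0·+1^1·-1^-1 = -1.
(a,b)_13: α=1, u≡3; β=2, v≡3 (mod 13); (3|13)=+1, (3|13)=+1; sign (−1)^0·+1^2·+1^1 = +1.
(a,b)_3: α=0, u≡1; β=2, v≡2 (mod 3); (1|3)=+1, (2|3)=-1; sign (−1)^0·+1^2·-1^0 = +1.
(a,b)_23: α=1, u≡15; β=1, v≡12 (mod 23); (15|23)=-1, (12|23)=+1; sign (−1)^1·-1^1·+1^1 = +1.
(a,b)_∞: sgn(-16445)=−, sgn(1265)=+, so +1.
(a,b)_2: α=0, β=2; u≡3, v≡1 (mod 8); ε(u)ε(v)=1·0, αω(v)=0·0, βω(u)=2·1; sum ≡ 0  ⇒  +1.
(a,b)_7: α=-2, u≡3; β=-4, v≡5 (mod 7); (3|7)=-1, (5|7)=-1; sign (−1)^0·-1^-4·-1^-2 = +1.
(-16445, 1265 / ℚ) ramifies at {5, 11}: a division algebra.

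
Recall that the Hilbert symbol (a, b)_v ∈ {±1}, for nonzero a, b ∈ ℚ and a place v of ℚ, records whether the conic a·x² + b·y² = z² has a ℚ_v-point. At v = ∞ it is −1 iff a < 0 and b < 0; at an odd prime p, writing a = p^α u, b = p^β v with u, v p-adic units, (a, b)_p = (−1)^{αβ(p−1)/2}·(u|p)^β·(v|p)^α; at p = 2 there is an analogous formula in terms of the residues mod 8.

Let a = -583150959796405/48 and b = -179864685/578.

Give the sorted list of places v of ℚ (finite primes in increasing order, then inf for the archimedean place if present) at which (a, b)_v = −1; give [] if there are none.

Mod squares: a ≡ -15015, b ≡ -2730. Check v ∈ {∞, 2, 3, 5, 7, 11, 13, 17, 31}.
v=31: a=31^2·(≡5), b=31^0·(≡13) mod 31; (5|31)=+1, (13|31)=-1; (−1)^{2·0·15}·(+1)^0·(-1)^2 = +1.
v=11: a=11^5·(≡8), b=11^4·(≡4) mod 11; (8|11)=-1, (4|11)=+1; (−1)^{5·4·5}·(-1)^4·(+1)^5 = +1.
v=∞: -15015 < 0 and -2730 < 0  ⇒  (a,b)_∞ = -1.
v=5: a=5^1·(≡3), b=5^1·(≡1) mod 5; (3|5)=-1, (1|5)=+1; (−1)^{1·1·2}·(-1)^1·(+1)^1 = -1.
v=3: a=3^-1·(≡2), b=3^3·(≡2) mod 3; (2|3)=-1, (2|3)=-1; (−1)^{-1·3·1}·(-1)^3·(-1)^-1 = -1.
v=13: a=13^3·(≡5), b=13^1·(≡2) mod 13; (5|13)=-1, (2|13)=-1; (−1)^{3·1·6}·(-1)^1·(-1)^3 = +1.
v=2: v_2(a)=-4, v_2(b)=-1; units ≡ 1, 3 (mod 8); ε·ε+αω+βω = 0·1+-4·1+-1·0 ≡ 0  ⇒  (a,b)_2 = +1.
v=7: a=7^3·(≡1), b=7^1·(≡2) mod 7; (1|7)=+1, (2|7)=+1; (−1)^{3·1·3}·(+1)^1·(+1)^3 = -1.
v=17: a=17^0·(≡15), b=17^-2·(≡12) mod 17; (15|17)=+1, (12|17)=-1; (−1)^{0·-2·8}·(+1)^-2·(-1)^0 = +1.
Ram(-15015, -2730) = {3, 5, 7, ∞}; no ℚ_3-point on the conic.

[3, 5, 7, inf]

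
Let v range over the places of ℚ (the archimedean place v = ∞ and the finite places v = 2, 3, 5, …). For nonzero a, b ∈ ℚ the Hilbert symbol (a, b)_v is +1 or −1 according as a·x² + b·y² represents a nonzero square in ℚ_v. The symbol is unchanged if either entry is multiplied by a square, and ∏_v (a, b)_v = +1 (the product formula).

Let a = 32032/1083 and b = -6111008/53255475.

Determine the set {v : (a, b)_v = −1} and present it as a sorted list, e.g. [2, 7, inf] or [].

[7, 13]

(a, b) ≡ (6006, -182) mod (ℚ^×)²; places V = {2, 3, 5, 7, 11, 13, 17, 19, 23, ∞}.
(a,b)_17: α=0, u≡6; β=-2, v≡7 (mod 17); (6|17)=-1, (7|17)=-1; sign (−1)^0·-1^-2·-1^0 = +1.
(a,b)_7: α=1, u≡1; β=-1, v≡2 (mod 7); (1|7)=+1, (2|7)=+1; sign (−1)^1·+1^-1·+1^1 = -1.
(a,b)_5: α=0, u≡4; β=-2, v≡3 (mod 5); (4|5)=+1, (3|5)=-1; sign (−1)^0·+1^-2·-1^0 = +1.
(a,b)_11: α=1, u≡6; β=0, v≡1 (mod 11); (6|11)=-1, (1|11)=+1; sign (−1)^0·-1^0·+1^1 = +1.
(a,b)_13: α=1, u≡5; β=-1, v≡3 (mod 13); (5|13)=-1, (3|13)=+1; sign (−1)^0·-1^-1·+1^1 = -1.
(a,b)_∞: sgn(6006)=+, sgn(-182)=−, so +1.
(a,b)_19: α=-2, u≡12; β=2, v≡15 (mod 19); (12|19)=-1, (15|19)=-1; sign (−1)^0·-1^2·-1^-2 = +1.
(a,b)_23: α=0, u≡8; β=2, v≡4 (mod 23); (8|23)=+1, (4|23)=+1; sign (−1)^0·+1^2·+1^0 = +1.
(a,b)_3: α=-1, u≡1; β=-4, v≡1 (mod 3); (1|3)=+1, (1|3)=+1; sign (−1)^0·+1^-4·+1^-1 = +1.
(a,b)_2: α=5, β=5; u≡3, v≡5 (mod 8); ε(u)ε(v)=1·0, αω(v)=5·1, βω(u)=5·1; sum ≡ 0  ⇒  +1.
(6006, -182 / ℚ) ramifies at {7, 13}: a division algebra.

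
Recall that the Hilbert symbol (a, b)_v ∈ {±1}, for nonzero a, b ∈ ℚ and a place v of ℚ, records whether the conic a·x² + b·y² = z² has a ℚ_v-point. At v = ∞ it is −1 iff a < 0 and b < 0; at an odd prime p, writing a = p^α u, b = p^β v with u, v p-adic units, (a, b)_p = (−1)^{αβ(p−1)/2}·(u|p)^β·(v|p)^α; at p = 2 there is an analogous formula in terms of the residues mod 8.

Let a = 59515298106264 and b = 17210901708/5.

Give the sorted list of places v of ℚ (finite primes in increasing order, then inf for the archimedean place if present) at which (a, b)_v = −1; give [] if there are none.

(a, b) ≡ (1254, 15015) mod (ℚ^×)²; places V = {2, 3, 5, 7, 11, 13, 19, ∞}.
(a,b)_19: α=3, u≡7; β=2, v≡6 (mod 19); (7|19)=+1, (6|19)=+1; sign (−1)^0·+1^2·+1^3 = +1.
(a,b)_13: α=2, u≡6; β=1, v≡8 (mod 13); (6|13)=-1, (8|13)=-1; sign (−1)^0·-1^1·-1^2 = -1.
(a,b)_∞: sgn(1254)=+, sgn(15015)=+, so +1.
(a,b)_2: α=3, β=2; u≡3, v≡7 (mod 8); ε(u)ε(v)=1·1, αω(v)=3·0, βω(u)=2·1; sum ≡ 1  ⇒  -1.
(a,b)_3: α=5, u≡1; β=5, v≡1 (mod 3); (1|3)=+1, (1|3)=+1; sign (−1)^1·+1^5·+1^5 = -1.
(a,b)_7: α=4, u≡1; β=3, v≡6 (mod 7); (1|7)=+1, (6|7)=-1; sign (−1)^0·+1^3·-1^4 = +1.
(a,b)_5: α=0, u≡4; β=-1, v≡3 (mod 5); (4|5)=+1, (3|5)=-1; sign (−1)^0·+1^-1·-1^0 = +1.
(a,b)_11: α=1, u≡4; β=1, v≡9 (mod 11); (4|11)=+1, (9|11)=+1; sign (−1)^1·+1^1·+1^1 = -1.
|Ram(1254, 15015)| = 4, even; anisotropic at {2, 3, 11, 13}.

[2, 3, 11, 13]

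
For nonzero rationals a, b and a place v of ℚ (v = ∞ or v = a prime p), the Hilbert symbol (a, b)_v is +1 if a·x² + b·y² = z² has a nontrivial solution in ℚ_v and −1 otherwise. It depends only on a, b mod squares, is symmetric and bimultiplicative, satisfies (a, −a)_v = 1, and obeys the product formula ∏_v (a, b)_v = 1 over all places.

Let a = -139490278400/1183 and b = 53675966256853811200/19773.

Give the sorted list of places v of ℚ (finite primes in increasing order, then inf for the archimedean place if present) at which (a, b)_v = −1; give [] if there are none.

[7, 11, 19, 29]

Mod squares: a ≡ -45353, b ≡ 754. Check v ∈ {∞, 2, 3, 5, 7, 11, 13, 19, 29, 31}.
v=13: a=13^-2·(≡3), b=13^-3·(≡2) mod 13; (3|13)=+1, (2|13)=-1; (−1)^{-2·-3·6}·(+1)^-3·(-1)^-2 = +1.
v=31: a=31^1·(≡5), b=31^2·(≡5) mod 31; (5|31)=+1, (5|31)=+1; (−1)^{1·2·15}·(+1)^2·(+1)^1 = +1.
v=19: a=19^1·(≡7), b=19^2·(≡18) mod 19; (7|19)=+1, (18|19)=-1; (−1)^{1·2·9}·(+1)^2·(-1)^1 = -1.
v=5: a=5^2·(≡3), b=5^2·(≡1) mod 5; (3|5)=-1, (1|5)=+1; (−1)^{2·2·2}·(-1)^2·(+1)^2 = +1.
v=2: v_2(a)=10, v_2(b)=21; units ≡ 7, 1 (mod 8); ε·ε+αω+βω = 1·0+10·0+21·0 ≡ 0  ⇒  (a,b)_2 = +1.
v=∞: -45353 < 0 and 754 > 0  ⇒  (a,b)_∞ = +1.
v=11: a=11^1·(≡7), b=11^2·(≡6) mod 11; (7|11)=-1, (6|11)=-1; (−1)^{1·2·5}·(-1)^2·(-1)^1 = -1.
v=3: a=3^0·(≡1), b=3^-2·(≡1) mod 3; (1|3)=+1, (1|3)=+1; (−1)^{0·-2·1}·(+1)^-2·(+1)^0 = +1.
v=29: a=29^2·(≡15), b=29^3·(≡27) mod 29; (15|29)=-1, (27|29)=-1; (−1)^{2·3·14}·(-1)^3·(-1)^2 = -1.
v=7: a=7^-1·(≡3), b=7^0·(≡3) mod 7; (3|7)=-1, (3|7)=-1; (−1)^{-1·0·3}·(-1)^0·(-1)^-1 = -1.
|Ram(-45353, 754)| = 4, even; anisotropic at {7, 11, 19, 29}.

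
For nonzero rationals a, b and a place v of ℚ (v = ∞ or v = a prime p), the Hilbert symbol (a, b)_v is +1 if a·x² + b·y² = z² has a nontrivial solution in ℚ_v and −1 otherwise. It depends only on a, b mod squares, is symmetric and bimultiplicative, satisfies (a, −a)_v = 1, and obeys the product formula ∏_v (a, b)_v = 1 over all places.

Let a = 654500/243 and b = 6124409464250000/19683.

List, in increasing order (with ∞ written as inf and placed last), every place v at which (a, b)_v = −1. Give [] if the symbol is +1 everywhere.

[2, 3, 11, 17]

(a, b) ≡ (19635, 51) mod (ℚ^×)²; places V = {2, 3, 5, 7, 11, 17, 29, ∞}.
(a,b)_29: α=0, u≡21; β=2, v≡16 (mod 29); (21|29)=-1, (16|29)=+1; sign (−1)^0·-1^2·+1^0 = +1.
(a,b)_11: α=1, u≡1; β=2, v≡2 (mod 11); (1|11)=+1, (2|11)=-1; sign (−1)^0·+1^2·-1^1 = -1.
(a,b)_5: α=3, u≡2; β=6, v≡4 (mod 5); (2|5)=-1, (4|5)=+1; sign (−1)^0·-1^6·+1^3 = +1.
(a,b)_∞: sgn(19635)=+, sgn(51)=+, so +1.
(a,b)_17: α=1, u≡16; β=3, v≡7 (mod 17); (16|17)=+1, (7|17)=-1; sign (−1)^0·+1^3·-1^1 = -1.
(a,b)_7: α=1, u≡3; β=2, v≡4 (mod 7); (3|7)=-1, (4|7)=+1; sign (−1)^0·-1^2·+1^1 = +1.
(a,b)_3: α=-5, u≡2; β=-9, v≡2 (mod 3); (2|3)=-1, (2|3)=-1; sign (−1)^1·-1^-9·-1^-5 = -1.
(a,b)_2: α=2, β=4; u≡3, v≡3 (mod 8); ε(u)ε(v)=1·1, αω(v)=2·1, βω(u)=4·1; sum ≡ 1  ⇒  -1.
|Ram(19635, 51)| = 4, even; anisotropic at {2, 3, 11, 17}.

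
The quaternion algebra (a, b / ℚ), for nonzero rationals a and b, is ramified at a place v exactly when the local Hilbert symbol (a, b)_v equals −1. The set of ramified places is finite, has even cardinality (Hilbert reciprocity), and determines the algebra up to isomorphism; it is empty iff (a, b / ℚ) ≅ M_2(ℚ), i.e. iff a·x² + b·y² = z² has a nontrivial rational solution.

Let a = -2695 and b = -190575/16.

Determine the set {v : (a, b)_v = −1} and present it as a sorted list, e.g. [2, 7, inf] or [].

[5, inf]

Mod squares: a ≡ -55, b ≡ -7. Check v ∈ {∞, 2, 3, 5, 7, 11}.
v=3: a=3^0·(≡2), b=3^2·(≡2) mod 3; (2|3)=-1, (2|3)=-1; (−1)^{0·2·1}·(-1)^2·(-1)^0 = +1.
v=7: a=7^2·(≡1), b=7^1·(≡6) mod 7; (1|7)=+1, (6|7)=-1; (−1)^{2·1·3}·(+1)^1·(-1)^2 = +1.
v=∞: -55 < 0 and -7 < 0  ⇒  (a,b)_∞ = -1.
v=2: v_2(a)=0, v_2(b)=-4; units ≡ 1, 1 (mod 8); ε·ε+αω+βω = 0·0+0·0+-4·0 ≡ 0  ⇒  (a,b)_2 = +1.
v=5: a=5^1·(≡1), b=5^2·(≡2) mod 5; (1|5)=+1, (2|5)=-1; (−1)^{1·2·2}·(+1)^2·(-1)^1 = -1.
v=11: a=11^1·(≡8), b=11^2·(≡4) mod 11; (8|11)=-1, (4|11)=+1; (−1)^{1·2·5}·(-1)^2·(+1)^1 = +1.
|Ram(-55, -7)| = 2, even; anisotropic at {5, ∞}.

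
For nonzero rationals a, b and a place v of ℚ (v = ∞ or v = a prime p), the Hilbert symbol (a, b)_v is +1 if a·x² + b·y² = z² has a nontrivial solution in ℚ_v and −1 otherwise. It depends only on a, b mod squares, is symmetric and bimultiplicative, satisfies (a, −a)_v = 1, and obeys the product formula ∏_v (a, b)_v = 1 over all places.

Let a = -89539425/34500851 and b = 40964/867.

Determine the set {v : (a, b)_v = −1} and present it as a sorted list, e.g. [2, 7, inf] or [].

[3, 19]

Mod squares: a ≡ -187, b ≡ 627. Check v ∈ {∞, 2, 3, 5, 7, 11, 17, 19, 23}.
v=2: v_2(a)=0, v_2(b)=2; units ≡ 5, 3 (mod 8); ε·ε+αω+βω = 0·1+0·1+2·1 ≡ 0  ⇒  (a,b)_2 = +1.
v=19: a=19^0·(≡14), b=19^1·(≡15) mod 19; (14|19)=-1, (15|19)=-1; (−1)^{0·1·9}·(-1)^1·(-1)^0 = -1.
v=7: a=7^-2·(≡1), b=7^2·(≡4) mod 7; (1|7)=+1, (4|7)=+1; (−1)^{-2·2·3}·(+1)^2·(+1)^-2 = +1.
v=3: a=3^6·(≡2), b=3^-1·(≡2) mod 3; (2|3)=-1, (2|3)=-1; (−1)^{6·-1·1}·(-1)^-1·(-1)^6 = -1.
v=11: a=11^-3·(≡5), b=11^1·(≡8) mod 11; (5|11)=+1, (8|11)=-1; (−1)^{-3·1·5}·(+1)^1·(-1)^-3 = +1.
v=∞: -187 < 0 and 627 > 0  ⇒  (a,b)_∞ = +1.
v=5: a=5^2·(≡3), b=5^0·(≡2) mod 5; (3|5)=-1, (2|5)=-1; (−1)^{2·0·2}·(-1)^0·(-1)^2 = +1.
v=23: a=23^-2·(≡14), b=23^0·(≡13) mod 23; (14|23)=-1, (13|23)=+1; (−1)^{-2·0·11}·(-1)^0·(+1)^-2 = +1.
v=17: a=17^3·(≡6), b=17^-2·(≡15) mod 17; (6|17)=-1, (15|17)=+1; (−1)^{3·-2·8}·(-1)^-2·(+1)^3 = +1.
Ram(-187, 627) = {3, 19}; no ℚ_3-point on the conic.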